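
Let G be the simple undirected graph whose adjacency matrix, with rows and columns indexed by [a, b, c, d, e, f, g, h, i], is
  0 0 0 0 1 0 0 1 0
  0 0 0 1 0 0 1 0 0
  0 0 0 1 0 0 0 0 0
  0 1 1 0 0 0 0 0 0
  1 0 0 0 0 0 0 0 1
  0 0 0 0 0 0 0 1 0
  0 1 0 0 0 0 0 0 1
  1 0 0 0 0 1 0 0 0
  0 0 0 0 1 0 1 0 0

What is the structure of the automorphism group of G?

the cyclic group of order 2

The degree sequence is [2, 2, 1, 2, 2, 1, 2, 2, 2]; the two degree-1 vertices c and f are the ends of a path, so G = P_9. The only nontrivial automorphism of a path is the end-to-end reflection, so Aut(G) ≅ Z_2.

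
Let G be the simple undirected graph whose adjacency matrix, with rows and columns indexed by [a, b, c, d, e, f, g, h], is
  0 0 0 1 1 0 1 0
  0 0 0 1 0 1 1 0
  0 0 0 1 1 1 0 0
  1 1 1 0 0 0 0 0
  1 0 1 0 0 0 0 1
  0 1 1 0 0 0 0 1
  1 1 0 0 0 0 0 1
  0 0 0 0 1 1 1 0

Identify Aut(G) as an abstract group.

G is 3-regular and bipartite on 2^3 = 8 vertices with girth 4; it is the hypercube graph Q_3. Aut(Q_3) consists of the signed permutations of the 3 coordinate axes: 3! permutations times 2^3 sign flips, so |Aut| = 2^3·3! = 48.

Z_2^3 ⋊ S_3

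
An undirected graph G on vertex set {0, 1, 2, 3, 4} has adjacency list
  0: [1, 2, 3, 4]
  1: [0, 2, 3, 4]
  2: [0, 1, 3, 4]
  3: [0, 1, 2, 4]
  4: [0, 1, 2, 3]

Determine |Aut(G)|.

120

All 5 vertices are pairwise adjacent: G = K_5. Any permutation of the 5 vertices preserves K_5, so Aut(K_5) = S_5 of order 5! = 120.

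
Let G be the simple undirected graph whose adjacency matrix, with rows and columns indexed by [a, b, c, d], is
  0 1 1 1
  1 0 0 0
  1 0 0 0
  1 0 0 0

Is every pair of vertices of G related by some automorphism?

No

Vertex a is the only vertex of degree 3, so every automorphism fixes it; G is not vertex-transitive.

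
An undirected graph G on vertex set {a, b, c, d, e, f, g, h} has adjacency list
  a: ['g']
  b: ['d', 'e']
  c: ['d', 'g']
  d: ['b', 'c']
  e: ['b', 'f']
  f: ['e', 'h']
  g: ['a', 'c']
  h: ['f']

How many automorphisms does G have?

2

The degree sequence is [1, 2, 2, 2, 2, 2, 2, 1]; the two degree-1 vertices a and h are the ends of a path, so G = P_8. A path has exactly one nontrivial symmetry — reversal — giving Aut(G) of order 2.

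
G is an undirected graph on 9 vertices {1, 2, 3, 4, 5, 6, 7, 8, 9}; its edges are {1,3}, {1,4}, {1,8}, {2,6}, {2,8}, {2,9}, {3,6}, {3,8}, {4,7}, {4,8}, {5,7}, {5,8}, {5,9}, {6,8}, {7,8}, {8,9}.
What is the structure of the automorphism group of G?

D_8

Vertex 8 is the unique vertex of degree 8; the remaining 8 vertices each have degree 3 and induce a cycle, so G is the wheel on 9 vertices with hub 8. With the hub fixed, the remaining symmetry is that of the rim cycle C_8, giving the dihedral group D_8.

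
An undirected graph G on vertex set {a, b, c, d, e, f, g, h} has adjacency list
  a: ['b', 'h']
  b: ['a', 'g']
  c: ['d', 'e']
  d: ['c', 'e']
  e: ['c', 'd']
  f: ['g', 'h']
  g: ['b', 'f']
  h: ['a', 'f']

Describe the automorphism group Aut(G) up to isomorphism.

D_5 × D_3

G has two connected components, {a, b, f, g, h} and {c, d, e}; each is 2-regular, so G = C_5 ⊔ C_3. No automorphism exchanges components of different sizes, hence Aut(G) is the direct product D_5 × D_3, order 60.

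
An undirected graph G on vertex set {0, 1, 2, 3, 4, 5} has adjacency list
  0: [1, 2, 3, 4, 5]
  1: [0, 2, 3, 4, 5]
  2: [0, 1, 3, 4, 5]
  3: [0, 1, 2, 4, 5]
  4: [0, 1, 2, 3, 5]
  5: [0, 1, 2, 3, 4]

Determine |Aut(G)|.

All 6 vertices are pairwise adjacent: G = K_6. Any permutation of the 6 vertices preserves K_6, so Aut(K_6) = S_6 of order 6! = 720.

720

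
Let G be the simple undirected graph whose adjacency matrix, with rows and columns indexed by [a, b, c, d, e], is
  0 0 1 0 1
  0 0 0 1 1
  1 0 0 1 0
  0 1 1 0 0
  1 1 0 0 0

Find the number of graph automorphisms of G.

Every vertex has degree 2 and the graph is connected, so G is the 5-cycle C_5. C_5 has 5 rotations and 5 reflections, so Aut(C_5) ≅ D_5 of order 10.

10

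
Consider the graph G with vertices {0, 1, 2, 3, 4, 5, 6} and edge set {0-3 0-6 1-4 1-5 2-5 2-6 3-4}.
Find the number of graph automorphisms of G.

14

Every vertex has degree 2 and the graph is connected, so G is the 7-cycle C_7. The automorphisms of the 7-cycle are exactly the symmetries of a regular 7-gon: the dihedral group D_7, |D_7| = 14.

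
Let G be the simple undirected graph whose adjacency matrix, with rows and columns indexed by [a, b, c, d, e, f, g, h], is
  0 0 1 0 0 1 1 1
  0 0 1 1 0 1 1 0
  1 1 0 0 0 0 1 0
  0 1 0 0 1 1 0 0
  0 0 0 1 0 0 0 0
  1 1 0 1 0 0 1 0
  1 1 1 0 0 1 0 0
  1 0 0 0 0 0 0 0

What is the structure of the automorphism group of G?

1

The degree sequence is [4, 4, 3, 3, 1, 4, 4, 1]. Checking the degree-preserving permutations of the vertex set shows that none except the identity preserves every edge, so Aut(G) is trivial.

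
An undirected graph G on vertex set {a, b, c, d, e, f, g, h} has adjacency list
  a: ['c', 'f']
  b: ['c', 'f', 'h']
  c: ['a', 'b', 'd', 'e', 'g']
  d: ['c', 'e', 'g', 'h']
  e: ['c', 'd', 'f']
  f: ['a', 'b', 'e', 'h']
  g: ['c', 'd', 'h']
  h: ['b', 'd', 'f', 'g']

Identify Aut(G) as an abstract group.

{e}

The degree sequence is [2, 3, 5, 4, 3, 4, 3, 4]. Checking the degree-preserving permutations of the vertex set shows that none except the identity preserves every edge, so Aut(G) is trivial.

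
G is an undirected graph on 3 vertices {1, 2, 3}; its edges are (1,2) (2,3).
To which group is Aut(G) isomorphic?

The degree sequence is [1, 2, 1]; the two degree-1 vertices 1 and 3 are the ends of a path, so G = P_3. A path has exactly one nontrivial symmetry — reversal — giving Aut(G) of order 2.

C_2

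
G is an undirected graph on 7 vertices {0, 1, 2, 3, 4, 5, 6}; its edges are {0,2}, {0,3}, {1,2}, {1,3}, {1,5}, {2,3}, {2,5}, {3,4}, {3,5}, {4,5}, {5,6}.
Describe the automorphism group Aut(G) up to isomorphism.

Degrees alone do not determine every vertex (e.g. 0 and 4 both have degree 2), but their neighbour-degree multisets differ: N(0) has degrees [4, 5] while N(4) has degrees [5, 5]. Repeating this refinement separates all vertices, so the only automorphism is the identity.

{e}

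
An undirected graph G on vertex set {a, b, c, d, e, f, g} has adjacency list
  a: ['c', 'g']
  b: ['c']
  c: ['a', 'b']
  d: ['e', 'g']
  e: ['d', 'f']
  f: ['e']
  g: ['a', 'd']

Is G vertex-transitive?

Automorphisms preserve degree, but G has vertices of degree 1 and vertices of degree 2; no automorphism maps one to the other, so G is not vertex-transitive.

No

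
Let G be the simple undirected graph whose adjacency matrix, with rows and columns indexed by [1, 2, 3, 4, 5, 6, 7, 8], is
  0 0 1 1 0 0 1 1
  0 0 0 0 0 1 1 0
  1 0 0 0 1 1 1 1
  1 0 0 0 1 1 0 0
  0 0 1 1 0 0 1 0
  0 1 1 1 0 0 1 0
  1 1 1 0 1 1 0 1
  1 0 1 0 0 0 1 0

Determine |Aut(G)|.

Degrees alone do not determine every vertex (e.g. 1 and 6 both have degree 4), but their neighbour-degree multisets differ: N(1) has degrees [3, 3, 5, 6] while N(6) has degrees [2, 3, 5, 6]. Repeating this refinement separates all vertices, so the only automorphism is the identity.

1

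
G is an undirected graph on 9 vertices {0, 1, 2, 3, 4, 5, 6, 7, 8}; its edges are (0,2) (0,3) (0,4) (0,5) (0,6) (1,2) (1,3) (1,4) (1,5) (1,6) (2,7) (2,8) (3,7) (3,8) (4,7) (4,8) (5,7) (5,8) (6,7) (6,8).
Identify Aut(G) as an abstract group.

The vertices split by degree into {0, 1, 7, 8} (degree 5) and {2, 3, 4, 5, 6} (degree 4); every edge runs between the two parts, so G is the complete bipartite graph K_{4,5}. The parts have unequal sizes, so no automorphism swaps them; each part is permuted independently, giving S_4 × S_5 of order 4!·5! = 2880.

S_4 × S_5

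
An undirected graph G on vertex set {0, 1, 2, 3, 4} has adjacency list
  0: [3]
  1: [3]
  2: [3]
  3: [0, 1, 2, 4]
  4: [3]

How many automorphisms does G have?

Vertex 3 has degree 4 and every other vertex has degree 1, so G is the star K_{1,4} with centre 3. Any automorphism fixes the centre and permutes the 4 leaves freely, so Aut(G) ≅ S_4 of order 4! = 24.

24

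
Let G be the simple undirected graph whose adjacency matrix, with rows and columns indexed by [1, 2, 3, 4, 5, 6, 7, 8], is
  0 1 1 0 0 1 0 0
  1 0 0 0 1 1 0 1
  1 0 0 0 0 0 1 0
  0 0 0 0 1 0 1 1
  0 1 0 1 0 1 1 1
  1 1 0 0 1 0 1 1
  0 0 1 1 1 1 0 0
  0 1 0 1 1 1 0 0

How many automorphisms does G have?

The degree sequence is [3, 4, 2, 3, 5, 5, 4, 4]. Checking the degree-preserving permutations of the vertex set shows that none except the identity preserves every edge, so Aut(G) is trivial.

1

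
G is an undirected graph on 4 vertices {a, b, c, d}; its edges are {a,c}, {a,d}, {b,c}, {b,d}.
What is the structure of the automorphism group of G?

the dihedral group of order 8

G is 2-regular and bipartite on 2^2 = 4 vertices with girth 4; it is the hypercube graph Q_2. The symmetry group of the 2-cube is the hyperoctahedral group B_2 = Z_2 ≀ S_2, of order 2^2·2! = 8.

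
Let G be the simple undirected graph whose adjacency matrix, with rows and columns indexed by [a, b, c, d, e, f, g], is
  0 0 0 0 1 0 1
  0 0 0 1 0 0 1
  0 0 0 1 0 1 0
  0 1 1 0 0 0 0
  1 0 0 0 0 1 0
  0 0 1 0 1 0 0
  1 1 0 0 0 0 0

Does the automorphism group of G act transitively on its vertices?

Every vertex has degree 2 and the graph is connected, so G is the 7-cycle C_7. The automorphisms of the 7-cycle are exactly the symmetries of a regular 7-gon: the dihedral group D_7, |D_7| = 14. This group acts transitively on the 7 vertices.

Yes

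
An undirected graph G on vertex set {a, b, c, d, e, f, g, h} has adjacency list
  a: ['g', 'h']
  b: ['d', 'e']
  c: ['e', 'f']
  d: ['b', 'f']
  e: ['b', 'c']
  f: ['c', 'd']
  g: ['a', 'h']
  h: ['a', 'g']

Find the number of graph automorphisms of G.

G has two connected components, {b, c, d, e, f} and {a, g, h}; each is 2-regular, so G = C_5 ⊔ C_3. No automorphism exchanges components of different sizes, hence Aut(G) is the direct product D_3 × D_5, order 60.

60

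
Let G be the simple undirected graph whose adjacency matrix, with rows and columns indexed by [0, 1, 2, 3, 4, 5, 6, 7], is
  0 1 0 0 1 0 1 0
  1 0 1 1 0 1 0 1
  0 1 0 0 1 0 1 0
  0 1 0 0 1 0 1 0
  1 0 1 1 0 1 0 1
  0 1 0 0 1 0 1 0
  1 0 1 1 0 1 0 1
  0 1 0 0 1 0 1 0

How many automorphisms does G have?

The vertices split by degree into {1, 4, 6} (degree 5) and {0, 2, 3, 5, 7} (degree 3); every edge runs between the two parts, so G is the complete bipartite graph K_{3,5}. Automorphisms preserve the bipartition setwise (since the parts differ in size) and act as S_3 × S_5 within it; |Aut| = 720.

720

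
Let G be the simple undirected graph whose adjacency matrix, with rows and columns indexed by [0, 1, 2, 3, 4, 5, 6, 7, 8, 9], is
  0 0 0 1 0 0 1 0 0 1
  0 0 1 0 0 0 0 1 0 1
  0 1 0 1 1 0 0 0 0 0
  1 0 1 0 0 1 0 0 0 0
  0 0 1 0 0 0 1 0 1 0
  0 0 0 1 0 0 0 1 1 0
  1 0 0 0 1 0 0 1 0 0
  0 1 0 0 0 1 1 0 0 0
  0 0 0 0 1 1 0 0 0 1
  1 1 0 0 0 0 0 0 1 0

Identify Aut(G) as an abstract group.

G is 3-regular on 10 vertices with no triangles and no 4-cycles (girth 5): this is the Petersen graph. Viewing the Petersen graph as the Kneser graph K(5,2) — vertices are 2-subsets of {1,…,5}, edges join disjoint pairs — its automorphisms are exactly the permutations of the 5-element set, so Aut ≅ S_5 of order 120.

the symmetric group S_5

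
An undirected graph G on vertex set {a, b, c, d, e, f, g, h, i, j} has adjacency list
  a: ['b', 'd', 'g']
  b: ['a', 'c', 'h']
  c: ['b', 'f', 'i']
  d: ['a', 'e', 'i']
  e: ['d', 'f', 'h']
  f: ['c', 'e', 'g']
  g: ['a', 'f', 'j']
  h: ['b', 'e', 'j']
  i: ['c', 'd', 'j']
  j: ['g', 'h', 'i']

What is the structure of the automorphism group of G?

G is 3-regular on 10 vertices with no triangles and no 4-cycles (girth 5): this is the Petersen graph. Viewing the Petersen graph as the Kneser graph K(5,2) — vertices are 2-subsets of {1,…,5}, edges join disjoint pairs — its automorphisms are exactly the permutations of the 5-element set, so Aut ≅ S_5 of order 120.

S_5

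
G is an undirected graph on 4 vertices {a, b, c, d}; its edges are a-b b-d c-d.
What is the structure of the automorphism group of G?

Z_2

The degree sequence is [1, 2, 1, 2]; the two degree-1 vertices a and c are the ends of a path, so G = P_4. A path has exactly one nontrivial symmetry — reversal — giving Aut(G) of order 2.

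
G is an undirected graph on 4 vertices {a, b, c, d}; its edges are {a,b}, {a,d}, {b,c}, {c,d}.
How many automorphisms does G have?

G is 2-regular and bipartite on 2^2 = 4 vertices with girth 4; it is the hypercube graph Q_2. The symmetry group of the 2-cube is the hyperoctahedral group B_2 = Z_2 ≀ S_2, of order 2^2·2! = 8.

8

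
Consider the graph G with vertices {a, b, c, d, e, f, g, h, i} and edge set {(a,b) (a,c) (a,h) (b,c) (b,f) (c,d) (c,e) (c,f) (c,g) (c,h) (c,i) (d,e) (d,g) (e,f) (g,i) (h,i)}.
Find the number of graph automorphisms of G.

16

Vertex c is the unique vertex of degree 8; the remaining 8 vertices each have degree 3 and induce a cycle, so G is the wheel on 9 vertices with hub c. With the hub fixed, the remaining symmetry is that of the rim cycle C_8, giving the dihedral group D_8.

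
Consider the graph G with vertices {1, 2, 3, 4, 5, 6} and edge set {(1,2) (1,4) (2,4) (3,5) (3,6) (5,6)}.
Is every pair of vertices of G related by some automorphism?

G has two connected components, {3, 5, 6} and {1, 2, 4}; each is 2-regular, so G = C_3 ⊔ C_3. Aut of a disjoint union of two copies of C_3 is the wreath product D_3 ≀ Z_2, of order 2·6² = 72. Under this action every vertex can be carried to every other, so G is vertex-transitive.

Yes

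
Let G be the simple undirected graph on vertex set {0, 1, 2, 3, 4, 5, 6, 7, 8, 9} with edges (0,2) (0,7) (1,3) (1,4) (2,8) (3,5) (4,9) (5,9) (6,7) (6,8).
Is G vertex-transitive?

G has two connected components, {1, 3, 4, 5, 9} and {0, 2, 6, 7, 8}; each is 2-regular, so G = C_5 ⊔ C_5. Aut of a disjoint union of two copies of C_5 is the wreath product D_5 ≀ Z_2, of order 2·10² = 200. This group acts transitively on the 10 vertices.

Yes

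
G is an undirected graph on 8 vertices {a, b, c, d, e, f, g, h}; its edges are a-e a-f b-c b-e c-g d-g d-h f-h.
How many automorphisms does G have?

16

G is 2-regular and connected on 8 vertices, i.e. the cycle C_8. The automorphisms of the 8-cycle are exactly the symmetries of a regular 8-gon: the dihedral group D_8, |D_8| = 16.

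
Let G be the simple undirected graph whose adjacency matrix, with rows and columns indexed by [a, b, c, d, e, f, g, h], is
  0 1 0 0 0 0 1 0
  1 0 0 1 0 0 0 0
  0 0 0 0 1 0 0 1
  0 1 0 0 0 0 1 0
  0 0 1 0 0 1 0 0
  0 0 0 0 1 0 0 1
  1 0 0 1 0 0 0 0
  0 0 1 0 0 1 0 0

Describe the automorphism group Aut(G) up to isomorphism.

D_4 ≀ Z_2

G has two connected components, {c, e, f, h} and {a, b, d, g}; each is 2-regular, so G = C_4 ⊔ C_4. With two isomorphic components, Aut(G) = Aut(C_4) ≀ S_2 = (D_4 × D_4) ⋊ Z_2: permute each cycle by D_4, then optionally swap the two cycles. Order 2·(2·4)² = 128.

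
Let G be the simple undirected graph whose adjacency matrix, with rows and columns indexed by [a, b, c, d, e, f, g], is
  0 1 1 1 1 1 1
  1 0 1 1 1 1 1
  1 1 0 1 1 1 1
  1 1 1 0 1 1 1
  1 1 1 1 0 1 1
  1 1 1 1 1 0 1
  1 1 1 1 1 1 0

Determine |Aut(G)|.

Every vertex has degree 6, so G is the complete graph K_7. Any permutation of the 7 vertices preserves K_7, so Aut(K_7) = S_7 of order 7! = 5040.

5040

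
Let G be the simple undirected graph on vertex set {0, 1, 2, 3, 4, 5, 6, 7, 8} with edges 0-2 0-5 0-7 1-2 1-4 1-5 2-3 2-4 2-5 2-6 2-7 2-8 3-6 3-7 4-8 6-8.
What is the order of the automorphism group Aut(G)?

Vertex 2 is the unique vertex of degree 8; the remaining 8 vertices each have degree 3 and induce a cycle, so G is the wheel on 9 vertices with hub 2. Every automorphism fixes the hub and acts on the rim 8-cycle, so Aut(G) ≅ Aut(C_8) = D_8 of order 16.

16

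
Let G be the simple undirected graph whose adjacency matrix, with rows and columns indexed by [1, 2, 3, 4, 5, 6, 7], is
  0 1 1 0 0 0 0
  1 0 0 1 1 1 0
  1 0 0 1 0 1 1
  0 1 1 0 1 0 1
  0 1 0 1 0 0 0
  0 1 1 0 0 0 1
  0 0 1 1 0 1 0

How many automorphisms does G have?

1

The degree sequence is [2, 4, 4, 4, 2, 3, 3]. Checking the degree-preserving permutations of the vertex set shows that none except the identity preserves every edge, so Aut(G) is trivial.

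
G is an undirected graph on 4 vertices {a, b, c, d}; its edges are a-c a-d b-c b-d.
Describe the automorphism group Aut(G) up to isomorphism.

G is 2-regular and connected on 4 vertices, i.e. the cycle C_4. The automorphisms of the 4-cycle are exactly the symmetries of a regular 4-gon: the dihedral group D_4, |D_4| = 8.

the dihedral group of order 8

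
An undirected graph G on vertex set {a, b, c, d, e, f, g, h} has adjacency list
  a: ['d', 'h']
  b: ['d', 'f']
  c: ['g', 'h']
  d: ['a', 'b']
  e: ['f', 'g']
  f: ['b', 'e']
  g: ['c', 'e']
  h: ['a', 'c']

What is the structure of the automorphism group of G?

the dihedral group of order 16

Every vertex has degree 2 and the graph is connected, so G is the 8-cycle C_8. C_8 has 8 rotations and 8 reflections, so Aut(C_8) ≅ D_8 of order 16.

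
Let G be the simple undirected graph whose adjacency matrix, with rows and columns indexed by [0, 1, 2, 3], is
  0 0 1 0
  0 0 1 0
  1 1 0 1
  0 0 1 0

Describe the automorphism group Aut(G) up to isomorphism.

Vertex 2 has degree 3 and every other vertex has degree 1, so G is the star K_{1,3} with centre 2. The 3 leaves are pairwise interchangeable while the centre is fixed, giving Aut(G) = S_3.

the symmetric group on 3 letters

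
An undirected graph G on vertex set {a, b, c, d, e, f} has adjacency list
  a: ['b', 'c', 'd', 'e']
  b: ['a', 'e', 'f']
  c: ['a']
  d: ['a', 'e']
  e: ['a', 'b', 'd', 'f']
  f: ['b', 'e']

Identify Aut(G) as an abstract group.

{e}

Degrees alone do not determine every vertex (e.g. a and e both have degree 4), but their neighbour-degree multisets differ: N(a) has degrees [1, 2, 3, 4] while N(e) has degrees [2, 2, 3, 4]. Repeating this refinement separates all vertices, so the only automorphism is the identity.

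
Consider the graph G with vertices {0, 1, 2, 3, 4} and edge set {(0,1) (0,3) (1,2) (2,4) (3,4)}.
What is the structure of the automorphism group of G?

Every vertex has degree 2 and the graph is connected, so G is the 5-cycle C_5. The automorphisms of the 5-cycle are exactly the symmetries of a regular 5-gon: the dihedral group D_5, |D_5| = 10.

D_5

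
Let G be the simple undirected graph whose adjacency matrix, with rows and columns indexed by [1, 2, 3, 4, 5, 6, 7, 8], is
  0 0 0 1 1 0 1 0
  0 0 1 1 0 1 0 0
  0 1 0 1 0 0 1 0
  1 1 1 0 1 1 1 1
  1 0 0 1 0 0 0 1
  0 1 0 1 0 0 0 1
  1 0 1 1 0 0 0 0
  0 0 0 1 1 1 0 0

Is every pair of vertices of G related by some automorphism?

No

Vertex 4 is the only vertex of degree 7, so every automorphism fixes it; G is not vertex-transitive.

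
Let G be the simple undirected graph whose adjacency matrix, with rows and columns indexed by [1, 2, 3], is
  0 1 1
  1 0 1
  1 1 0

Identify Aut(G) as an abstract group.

S_3

Every vertex has degree 2, so G is the complete graph K_3. Any permutation of the 3 vertices preserves K_3, so Aut(K_3) = S_3 of order 3! = 6.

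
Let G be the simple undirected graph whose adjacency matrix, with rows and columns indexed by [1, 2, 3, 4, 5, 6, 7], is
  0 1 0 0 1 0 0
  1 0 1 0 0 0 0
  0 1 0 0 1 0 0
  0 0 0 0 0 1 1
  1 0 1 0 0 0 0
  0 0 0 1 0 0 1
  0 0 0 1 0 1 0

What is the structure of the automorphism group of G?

G has two connected components, {1, 2, 3, 5} and {4, 6, 7}; each is 2-regular, so G = C_4 ⊔ C_3. The components are non-isomorphic (different sizes), so Aut(G) = Aut(C_3) × Aut(C_4) = D_3 × D_4 of order 6·8 = 48.

D_3 × D_4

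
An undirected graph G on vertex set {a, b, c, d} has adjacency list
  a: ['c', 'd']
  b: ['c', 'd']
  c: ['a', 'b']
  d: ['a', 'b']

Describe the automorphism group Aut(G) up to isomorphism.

G is 2-regular and connected on 4 vertices, i.e. the cycle C_4. C_4 has 4 rotations and 4 reflections, so Aut(C_4) ≅ D_4 of order 8.

the dihedral group of order 8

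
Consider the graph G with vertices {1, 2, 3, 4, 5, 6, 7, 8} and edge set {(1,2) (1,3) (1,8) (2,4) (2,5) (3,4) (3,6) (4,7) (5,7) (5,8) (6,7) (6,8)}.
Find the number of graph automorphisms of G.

48

G is 3-regular and bipartite on 2^3 = 8 vertices with girth 4; it is the hypercube graph Q_3. Aut(Q_3) consists of the signed permutations of the 3 coordinate axes: 3! permutations times 2^3 sign flips, so |Aut| = 2^3·3! = 48.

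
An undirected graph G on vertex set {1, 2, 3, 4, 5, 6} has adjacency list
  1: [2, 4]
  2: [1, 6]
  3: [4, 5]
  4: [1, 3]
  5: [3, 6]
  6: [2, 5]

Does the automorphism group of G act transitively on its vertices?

Yes

G is 2-regular and connected on 6 vertices, i.e. the cycle C_6. The automorphisms of the 6-cycle are exactly the symmetries of a regular 6-gon: the dihedral group D_6, |D_6| = 12. Under this action every vertex can be carried to every other, so G is vertex-transitive.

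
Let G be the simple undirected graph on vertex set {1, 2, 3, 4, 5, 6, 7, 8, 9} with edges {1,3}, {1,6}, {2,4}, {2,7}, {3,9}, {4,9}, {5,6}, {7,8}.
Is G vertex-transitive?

No

Automorphisms preserve degree, but G has vertices of degree 1 and vertices of degree 2; no automorphism maps one to the other, so G is not vertex-transitive.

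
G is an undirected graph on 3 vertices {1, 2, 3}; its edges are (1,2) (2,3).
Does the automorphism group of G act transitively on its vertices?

No

Vertex 2 is the only vertex of degree 2, so every automorphism fixes it; G is not vertex-transitive.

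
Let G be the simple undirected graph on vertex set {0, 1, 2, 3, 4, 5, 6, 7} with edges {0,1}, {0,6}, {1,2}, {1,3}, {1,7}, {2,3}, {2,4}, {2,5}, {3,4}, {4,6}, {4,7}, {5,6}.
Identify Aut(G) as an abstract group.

1

The degree sequence is [2, 4, 4, 3, 4, 2, 3, 2]. Checking the degree-preserving permutations of the vertex set shows that none except the identity preserves every edge, so Aut(G) is trivial.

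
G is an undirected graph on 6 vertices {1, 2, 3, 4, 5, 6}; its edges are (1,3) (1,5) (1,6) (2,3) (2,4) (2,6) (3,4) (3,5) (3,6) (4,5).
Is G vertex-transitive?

Vertex 3 is the only vertex of degree 5, so every automorphism fixes it; G is not vertex-transitive.

No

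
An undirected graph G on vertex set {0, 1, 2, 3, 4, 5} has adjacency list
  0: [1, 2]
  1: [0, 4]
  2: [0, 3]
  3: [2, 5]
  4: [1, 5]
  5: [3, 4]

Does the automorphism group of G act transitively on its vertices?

Every vertex has degree 2 and the graph is connected, so G is the 6-cycle C_6. The automorphisms of the 6-cycle are exactly the symmetries of a regular 6-gon: the dihedral group D_6, |D_6| = 12. Under this action every vertex can be carried to every other, so G is vertex-transitive.

Yes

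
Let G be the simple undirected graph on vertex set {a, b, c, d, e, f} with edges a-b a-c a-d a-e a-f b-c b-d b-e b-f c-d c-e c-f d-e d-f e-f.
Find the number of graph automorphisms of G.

720

Every vertex has degree 5, so G is the complete graph K_6. Any permutation of the 6 vertices preserves K_6, so Aut(K_6) = S_6 of order 6! = 720.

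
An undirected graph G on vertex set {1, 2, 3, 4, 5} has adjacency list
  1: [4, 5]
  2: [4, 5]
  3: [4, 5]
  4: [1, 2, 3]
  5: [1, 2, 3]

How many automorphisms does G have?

The vertices split by degree into {4, 5} (degree 3) and {1, 2, 3} (degree 2); every edge runs between the two parts, so G is the complete bipartite graph K_{2,3}. The parts have unequal sizes, so no automorphism swaps them; each part is permuted independently, giving S_2 × S_3 of order 2!·3! = 12.

12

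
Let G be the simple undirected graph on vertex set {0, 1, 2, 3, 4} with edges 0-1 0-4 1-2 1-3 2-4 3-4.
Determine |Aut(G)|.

The vertices split by degree into {1, 4} (degree 3) and {0, 2, 3} (degree 2); every edge runs between the two parts, so G is the complete bipartite graph K_{2,3}. Automorphisms preserve the bipartition setwise (since the parts differ in size) and act as S_3 × S_2 within it; |Aut| = 12.

12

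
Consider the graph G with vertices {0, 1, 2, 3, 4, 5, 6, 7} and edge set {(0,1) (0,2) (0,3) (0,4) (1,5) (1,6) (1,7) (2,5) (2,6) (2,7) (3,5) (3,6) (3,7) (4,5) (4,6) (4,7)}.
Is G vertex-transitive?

Yes

G is 4-regular and bipartite with parts {1, 2, 3, 4} and {0, 5, 6, 7} (each part is independent and every cross-pair is an edge), so G = K_{4,4}. Each part can be permuted independently (S_4 × S_4) and the two equal-size parts can also be swapped, giving (S_4 × S_4) ⋊ Z_2 of order 2·(4!)² = 1152. Under this action every vertex can be carried to every other, so G is vertex-transitive.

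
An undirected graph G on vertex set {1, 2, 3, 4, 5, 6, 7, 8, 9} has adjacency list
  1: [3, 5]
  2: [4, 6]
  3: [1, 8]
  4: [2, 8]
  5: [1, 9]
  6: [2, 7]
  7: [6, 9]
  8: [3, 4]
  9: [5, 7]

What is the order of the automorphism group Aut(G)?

18

Every vertex has degree 2 and the graph is connected, so G is the 9-cycle C_9. The automorphisms of the 9-cycle are exactly the symmetries of a regular 9-gon: the dihedral group D_9, |D_9| = 18.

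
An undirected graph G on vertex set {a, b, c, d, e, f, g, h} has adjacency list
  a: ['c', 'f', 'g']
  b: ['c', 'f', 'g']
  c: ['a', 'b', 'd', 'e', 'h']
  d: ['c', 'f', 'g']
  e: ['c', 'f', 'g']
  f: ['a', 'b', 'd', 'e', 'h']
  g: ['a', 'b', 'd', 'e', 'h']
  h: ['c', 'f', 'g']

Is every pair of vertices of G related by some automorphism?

No

Automorphisms preserve degree, but G has vertices of degree 3 and vertices of degree 5; no automorphism maps one to the other, so G is not vertex-transitive.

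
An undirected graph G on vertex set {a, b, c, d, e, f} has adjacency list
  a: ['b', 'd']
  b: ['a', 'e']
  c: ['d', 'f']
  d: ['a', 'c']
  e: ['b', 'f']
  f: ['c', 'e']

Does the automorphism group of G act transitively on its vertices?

Yes

G is 2-regular and connected on 6 vertices, i.e. the cycle C_6. C_6 has 6 rotations and 6 reflections, so Aut(C_6) ≅ D_6 of order 12. This group acts transitively on the 6 vertices.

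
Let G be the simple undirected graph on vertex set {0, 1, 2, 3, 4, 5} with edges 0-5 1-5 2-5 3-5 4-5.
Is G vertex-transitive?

Vertex 5 is the only vertex of degree 5, so every automorphism fixes it; G is not vertex-transitive.

No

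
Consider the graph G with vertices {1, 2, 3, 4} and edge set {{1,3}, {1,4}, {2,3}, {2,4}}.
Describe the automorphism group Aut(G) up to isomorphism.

the hyperoctahedral group B_2

G is 2-regular and bipartite on 2^2 = 4 vertices with girth 4; it is the hypercube graph Q_2. Aut(Q_2) consists of the signed permutations of the 2 coordinate axes: 2! permutations times 2^2 sign flips, so |Aut| = 2^2·2! = 8.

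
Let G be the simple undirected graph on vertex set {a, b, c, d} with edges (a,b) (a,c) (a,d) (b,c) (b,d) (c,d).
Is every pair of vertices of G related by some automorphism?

Every vertex has degree 3, so G is the complete graph K_4. Every bijection on the vertex set is an automorphism of K_4; hence Aut(K_4) ≅ S_4, order 24. This group acts transitively on the 4 vertices.

Yes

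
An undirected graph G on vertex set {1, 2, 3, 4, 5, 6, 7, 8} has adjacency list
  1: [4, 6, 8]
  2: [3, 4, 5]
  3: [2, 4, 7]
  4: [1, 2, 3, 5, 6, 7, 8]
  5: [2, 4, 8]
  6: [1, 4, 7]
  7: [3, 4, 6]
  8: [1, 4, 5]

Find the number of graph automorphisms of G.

Vertex 4 is the unique vertex of degree 7; the remaining 7 vertices each have degree 3 and induce a cycle, so G is the wheel on 8 vertices with hub 4. With the hub fixed, the remaining symmetry is that of the rim cycle C_7, giving the dihedral group D_7.

14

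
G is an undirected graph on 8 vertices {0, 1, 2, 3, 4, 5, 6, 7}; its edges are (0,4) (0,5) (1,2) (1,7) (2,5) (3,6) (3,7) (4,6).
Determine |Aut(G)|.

16

Every vertex has degree 2 and the graph is connected, so G is the 8-cycle C_8. C_8 has 8 rotations and 8 reflections, so Aut(C_8) ≅ D_8 of order 16.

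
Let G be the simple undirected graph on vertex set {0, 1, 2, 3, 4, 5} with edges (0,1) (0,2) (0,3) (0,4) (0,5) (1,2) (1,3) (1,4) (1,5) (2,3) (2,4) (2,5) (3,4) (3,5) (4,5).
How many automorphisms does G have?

720

All 6 vertices are pairwise adjacent: G = K_6. Any permutation of the 6 vertices preserves K_6, so Aut(K_6) = S_6 of order 6! = 720.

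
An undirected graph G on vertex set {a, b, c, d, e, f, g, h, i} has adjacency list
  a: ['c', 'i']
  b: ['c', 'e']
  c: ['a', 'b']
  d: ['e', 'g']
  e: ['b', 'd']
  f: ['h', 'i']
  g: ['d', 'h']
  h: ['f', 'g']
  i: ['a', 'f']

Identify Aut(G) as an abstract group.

Every vertex has degree 2 and the graph is connected, so G is the 9-cycle C_9. C_9 has 9 rotations and 9 reflections, so Aut(C_9) ≅ D_9 of order 18.

D_9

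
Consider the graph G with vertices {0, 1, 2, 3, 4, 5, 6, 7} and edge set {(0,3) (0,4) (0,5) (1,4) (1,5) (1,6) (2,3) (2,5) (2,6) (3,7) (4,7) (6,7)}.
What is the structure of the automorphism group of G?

the hyperoctahedral group B_3

G is 3-regular and bipartite on 2^3 = 8 vertices with girth 4; it is the hypercube graph Q_3. The symmetry group of the 3-cube is the hyperoctahedral group B_3 = Z_2 ≀ S_3, of order 2^3·3! = 48.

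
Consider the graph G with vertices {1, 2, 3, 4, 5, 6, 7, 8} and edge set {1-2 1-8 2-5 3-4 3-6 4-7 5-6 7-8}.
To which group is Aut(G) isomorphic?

G is 2-regular and connected on 8 vertices, i.e. the cycle C_8. The automorphisms of the 8-cycle are exactly the symmetries of a regular 8-gon: the dihedral group D_8, |D_8| = 16.

D_8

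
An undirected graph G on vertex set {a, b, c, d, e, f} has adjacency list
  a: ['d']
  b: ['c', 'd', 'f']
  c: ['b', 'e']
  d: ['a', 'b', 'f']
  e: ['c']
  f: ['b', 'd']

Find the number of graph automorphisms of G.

Degrees alone do not determine every vertex (e.g. a and e both have degree 1), but their neighbour-degree multisets differ: N(a) has degrees [3] while N(e) has degrees [2]. Repeating this refinement separates all vertices, so the only automorphism is the identity.

1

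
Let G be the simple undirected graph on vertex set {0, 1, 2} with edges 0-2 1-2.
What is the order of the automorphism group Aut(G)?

2

The degree sequence is [1, 1, 2]; the two degree-1 vertices 0 and 1 are the ends of a path, so G = P_3. The only nontrivial automorphism of a path is the end-to-end reflection, so Aut(G) ≅ Z_2.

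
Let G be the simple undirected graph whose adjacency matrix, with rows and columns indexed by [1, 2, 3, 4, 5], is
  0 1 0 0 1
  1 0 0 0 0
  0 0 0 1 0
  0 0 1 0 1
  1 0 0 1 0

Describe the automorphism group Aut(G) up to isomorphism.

The degree sequence is [2, 1, 1, 2, 2]; the two degree-1 vertices 2 and 3 are the ends of a path, so G = P_5. A path has exactly one nontrivial symmetry — reversal — giving Aut(G) of order 2.

C_2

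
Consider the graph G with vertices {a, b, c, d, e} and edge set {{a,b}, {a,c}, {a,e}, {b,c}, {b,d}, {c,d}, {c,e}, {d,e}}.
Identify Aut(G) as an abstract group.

Vertex c is the unique vertex of degree 4; the remaining 4 vertices each have degree 3 and induce a cycle, so G is the wheel on 5 vertices with hub c. With the hub fixed, the remaining symmetry is that of the rim cycle C_4, giving the dihedral group D_4.

D_4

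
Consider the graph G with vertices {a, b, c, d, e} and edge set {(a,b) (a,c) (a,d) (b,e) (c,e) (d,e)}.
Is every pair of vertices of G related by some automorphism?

Automorphisms preserve degree, but G has vertices of degree 2 and vertices of degree 3; no automorphism maps one to the other, so G is not vertex-transitive.

No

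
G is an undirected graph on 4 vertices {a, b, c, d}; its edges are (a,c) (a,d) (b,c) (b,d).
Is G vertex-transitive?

G is 2-regular and connected on 4 vertices, i.e. the cycle C_4. The automorphisms of the 4-cycle are exactly the symmetries of a regular 4-gon: the dihedral group D_4, |D_4| = 8. This group acts transitively on the 4 vertices.

Yes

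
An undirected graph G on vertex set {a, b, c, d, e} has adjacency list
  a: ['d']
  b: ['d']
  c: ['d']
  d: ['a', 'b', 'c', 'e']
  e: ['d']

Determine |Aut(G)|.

24

Vertex d has degree 4 and every other vertex has degree 1, so G is the star K_{1,4} with centre d. The 4 leaves are pairwise interchangeable while the centre is fixed, giving Aut(G) = S_4.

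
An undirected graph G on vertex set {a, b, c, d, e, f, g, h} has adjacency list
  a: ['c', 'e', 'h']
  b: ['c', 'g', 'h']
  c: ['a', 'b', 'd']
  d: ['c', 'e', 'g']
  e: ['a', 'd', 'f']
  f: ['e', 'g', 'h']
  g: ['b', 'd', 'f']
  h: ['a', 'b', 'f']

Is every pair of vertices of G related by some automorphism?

G is 3-regular and bipartite on 2^3 = 8 vertices with girth 4; it is the hypercube graph Q_3. The symmetry group of the 3-cube is the hyperoctahedral group B_3 = Z_2 ≀ S_3, of order 2^3·3! = 48. This group acts transitively on the 8 vertices.

Yes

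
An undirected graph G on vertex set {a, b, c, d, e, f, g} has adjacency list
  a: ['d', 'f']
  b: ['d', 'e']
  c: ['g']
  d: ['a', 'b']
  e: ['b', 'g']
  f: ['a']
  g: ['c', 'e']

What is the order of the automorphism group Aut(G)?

2

The degree sequence is [2, 2, 1, 2, 2, 1, 2]; the two degree-1 vertices c and f are the ends of a path, so G = P_7. The only nontrivial automorphism of a path is the end-to-end reflection, so Aut(G) ≅ Z_2.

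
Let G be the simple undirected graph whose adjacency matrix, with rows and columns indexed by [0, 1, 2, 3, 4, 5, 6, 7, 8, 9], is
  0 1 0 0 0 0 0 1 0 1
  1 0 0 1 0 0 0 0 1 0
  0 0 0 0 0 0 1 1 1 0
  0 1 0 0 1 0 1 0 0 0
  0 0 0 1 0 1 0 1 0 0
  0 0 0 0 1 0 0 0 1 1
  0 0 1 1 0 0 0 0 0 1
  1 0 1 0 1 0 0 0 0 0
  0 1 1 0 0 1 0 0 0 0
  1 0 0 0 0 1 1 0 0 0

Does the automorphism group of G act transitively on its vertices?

G is 3-regular on 10 vertices with no triangles and no 4-cycles (girth 5): this is the Petersen graph. It is a classical fact that the Petersen graph has automorphism group S_5 (order 120), arising from its description as the Kneser graph K(5,2). This group acts transitively on the 10 vertices.

Yes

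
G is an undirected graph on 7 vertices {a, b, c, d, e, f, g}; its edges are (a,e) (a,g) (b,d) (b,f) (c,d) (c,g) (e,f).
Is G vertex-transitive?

Every vertex has degree 2 and the graph is connected, so G is the 7-cycle C_7. C_7 has 7 rotations and 7 reflections, so Aut(C_7) ≅ D_7 of order 14. Under this action every vertex can be carried to every other, so G is vertex-transitive.

Yes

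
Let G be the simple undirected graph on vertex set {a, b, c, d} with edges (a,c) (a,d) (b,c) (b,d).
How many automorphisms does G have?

G is 2-regular and bipartite on 2^2 = 4 vertices with girth 4; it is the hypercube graph Q_2. Aut(Q_2) consists of the signed permutations of the 2 coordinate axes: 2! permutations times 2^2 sign flips, so |Aut| = 2^2·2! = 8.

8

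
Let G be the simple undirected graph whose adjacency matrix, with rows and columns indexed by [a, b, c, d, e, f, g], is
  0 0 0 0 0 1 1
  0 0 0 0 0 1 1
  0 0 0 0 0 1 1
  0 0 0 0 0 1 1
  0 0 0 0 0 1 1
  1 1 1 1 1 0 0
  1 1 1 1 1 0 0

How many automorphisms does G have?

240

The vertices split by degree into {f, g} (degree 5) and {a, b, c, d, e} (degree 2); every edge runs between the two parts, so G is the complete bipartite graph K_{2,5}. Automorphisms preserve the bipartition setwise (since the parts differ in size) and act as S_2 × S_5 within it; |Aut| = 240.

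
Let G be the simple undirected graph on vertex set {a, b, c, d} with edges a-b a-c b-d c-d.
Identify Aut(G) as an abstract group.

D_4

Every vertex has degree 2 and the graph is connected, so G is the 4-cycle C_4. The automorphisms of the 4-cycle are exactly the symmetries of a regular 4-gon: the dihedral group D_4, |D_4| = 8.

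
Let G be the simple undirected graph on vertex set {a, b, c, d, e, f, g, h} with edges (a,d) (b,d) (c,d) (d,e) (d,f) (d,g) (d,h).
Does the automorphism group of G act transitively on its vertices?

No

Vertex d is the only vertex of degree 7, so every automorphism fixes it; G is not vertex-transitive.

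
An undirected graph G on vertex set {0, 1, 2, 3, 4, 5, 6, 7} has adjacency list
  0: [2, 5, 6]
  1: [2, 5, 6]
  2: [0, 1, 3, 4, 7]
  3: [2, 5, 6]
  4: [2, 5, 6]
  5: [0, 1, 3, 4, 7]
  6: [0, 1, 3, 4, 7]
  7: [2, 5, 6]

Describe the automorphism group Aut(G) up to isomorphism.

The vertices split by degree into {2, 5, 6} (degree 5) and {0, 1, 3, 4, 7} (degree 3); every edge runs between the two parts, so G is the complete bipartite graph K_{3,5}. Automorphisms preserve the bipartition setwise (since the parts differ in size) and act as S_5 × S_3 within it; |Aut| = 720.

S_5 × S_3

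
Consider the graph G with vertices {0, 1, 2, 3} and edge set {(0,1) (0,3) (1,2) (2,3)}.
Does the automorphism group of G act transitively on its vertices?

Yes

Every vertex has degree 2 and the graph is connected, so G is the 4-cycle C_4. C_4 has 4 rotations and 4 reflections, so Aut(C_4) ≅ D_4 of order 8. This group acts transitively on the 4 vertices.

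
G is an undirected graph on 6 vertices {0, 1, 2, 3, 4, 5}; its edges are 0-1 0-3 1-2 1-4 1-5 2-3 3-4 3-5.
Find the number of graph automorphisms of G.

48

The vertices split by degree into {1, 3} (degree 4) and {0, 2, 4, 5} (degree 2); every edge runs between the two parts, so G is the complete bipartite graph K_{2,4}. The parts have unequal sizes, so no automorphism swaps them; each part is permuted independently, giving S_2 × S_4 of order 2!·4! = 48.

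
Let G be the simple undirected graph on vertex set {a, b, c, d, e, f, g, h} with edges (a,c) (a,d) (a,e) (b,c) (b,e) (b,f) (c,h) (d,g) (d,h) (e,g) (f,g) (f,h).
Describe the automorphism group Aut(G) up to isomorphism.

the hyperoctahedral group B_3

G is 3-regular and bipartite on 2^3 = 8 vertices with girth 4; it is the hypercube graph Q_3. The symmetry group of the 3-cube is the hyperoctahedral group B_3 = Z_2 ≀ S_3, of order 2^3·3! = 48.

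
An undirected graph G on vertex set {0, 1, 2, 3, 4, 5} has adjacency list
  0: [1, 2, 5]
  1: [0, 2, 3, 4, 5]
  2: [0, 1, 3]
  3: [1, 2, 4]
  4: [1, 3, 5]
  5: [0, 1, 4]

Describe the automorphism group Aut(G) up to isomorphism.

the dihedral group of order 10

Vertex 1 is the unique vertex of degree 5; the remaining 5 vertices each have degree 3 and induce a cycle, so G is the wheel on 6 vertices with hub 1. With the hub fixed, the remaining symmetry is that of the rim cycle C_5, giving the dihedral group D_5.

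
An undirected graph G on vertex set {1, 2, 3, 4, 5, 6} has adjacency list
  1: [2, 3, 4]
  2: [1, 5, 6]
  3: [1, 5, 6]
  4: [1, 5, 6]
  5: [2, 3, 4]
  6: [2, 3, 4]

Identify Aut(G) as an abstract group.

S_3 ≀ Z_2

G is 3-regular and bipartite with parts {1, 5, 6} and {2, 3, 4} (each part is independent and every cross-pair is an edge), so G = K_{3,3}. Aut(K_{3,3}) is the wreath product S_3 ≀ Z_2: permute within each part, then optionally swap the parts; |Aut| = 2·(3!)² = 72.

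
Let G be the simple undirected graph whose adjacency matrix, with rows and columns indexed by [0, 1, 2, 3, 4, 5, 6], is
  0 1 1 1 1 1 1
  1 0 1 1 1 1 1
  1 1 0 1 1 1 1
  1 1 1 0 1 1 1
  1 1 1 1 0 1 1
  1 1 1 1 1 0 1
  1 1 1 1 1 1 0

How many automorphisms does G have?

All 7 vertices are pairwise adjacent: G = K_7. Any permutation of the 7 vertices preserves K_7, so Aut(K_7) = S_7 of order 7! = 5040.

5040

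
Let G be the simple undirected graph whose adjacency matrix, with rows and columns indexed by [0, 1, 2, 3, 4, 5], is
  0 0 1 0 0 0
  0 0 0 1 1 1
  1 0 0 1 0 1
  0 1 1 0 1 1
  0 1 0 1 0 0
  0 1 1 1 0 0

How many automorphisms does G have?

1

Degrees alone do not determine every vertex (e.g. 1 and 2 both have degree 3), but their neighbour-degree multisets differ: N(1) has degrees [2, 3, 4] while N(2) has degrees [1, 3, 4]. Repeating this refinement separates all vertices, so the only automorphism is the identity.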